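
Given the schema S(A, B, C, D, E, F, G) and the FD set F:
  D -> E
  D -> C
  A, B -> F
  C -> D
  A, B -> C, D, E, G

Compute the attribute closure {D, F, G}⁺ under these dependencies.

Start with {D, F, G}.
D -> E applies; add {E} → now {D, E, F, G}.
D -> C applies; add {C} → now {C, D, E, F, G}.
No further FD applies.

{C, D, E, F, G}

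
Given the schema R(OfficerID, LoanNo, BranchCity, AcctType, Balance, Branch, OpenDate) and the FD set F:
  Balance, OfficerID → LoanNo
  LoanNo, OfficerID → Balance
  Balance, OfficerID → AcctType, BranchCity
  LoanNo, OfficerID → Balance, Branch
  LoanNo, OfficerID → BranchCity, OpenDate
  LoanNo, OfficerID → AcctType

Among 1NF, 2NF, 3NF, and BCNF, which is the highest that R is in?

Candidate keys: {Balance, OfficerID}, {LoanNo, OfficerID}. Prime attributes: {Balance, LoanNo, OfficerID}.
Each dependency's left side is a superkey — BCNF holds.

BCNF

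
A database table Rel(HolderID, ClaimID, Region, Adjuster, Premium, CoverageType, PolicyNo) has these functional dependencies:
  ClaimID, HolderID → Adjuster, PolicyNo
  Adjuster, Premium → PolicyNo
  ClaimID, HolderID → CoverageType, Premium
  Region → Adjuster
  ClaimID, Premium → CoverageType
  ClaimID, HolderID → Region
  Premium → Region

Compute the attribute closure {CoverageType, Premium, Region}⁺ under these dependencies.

Start with {CoverageType, Premium, Region}.
Region → Adjuster applies; add {Adjuster} → now {Adjuster, CoverageType, Premium, Region}.
Adjuster, Premium → PolicyNo applies; add {PolicyNo} → now {Adjuster, CoverageType, PolicyNo, Premium, Region}.
No further FD applies.

{Adjuster, CoverageType, PolicyNo, Premium, Region}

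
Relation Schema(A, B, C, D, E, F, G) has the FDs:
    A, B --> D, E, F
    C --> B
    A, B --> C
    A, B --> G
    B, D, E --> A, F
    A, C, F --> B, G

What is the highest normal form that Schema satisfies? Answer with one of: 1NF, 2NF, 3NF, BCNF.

3NF

Candidate keys: {A, B}, {A, C}, {B, D, E}, {C, D, E}. Prime attributes: {A, B, C, D, E}.
C --> B breaks BCNF: {C}⁺ = {B, C}, so {C} is not a superkey.
Since {B} ⊆ prime attributes and every other non-superkey FD also has a prime right side, the schema is in 3NF.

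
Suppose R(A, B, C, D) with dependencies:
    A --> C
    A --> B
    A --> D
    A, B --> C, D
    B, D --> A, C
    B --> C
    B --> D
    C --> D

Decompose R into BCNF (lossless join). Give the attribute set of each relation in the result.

Candidate keys of the original relation: {A}, {B}.
In {A, B, C, D}, {C} is not a superkey ({C}⁺ restricted to this set is {C, D}), so split on C --> D into {C, D} and {A, B, C}.
{C, D} is in BCNF.
{A, B, C} is in BCNF.

{A, B, C}; {C, D}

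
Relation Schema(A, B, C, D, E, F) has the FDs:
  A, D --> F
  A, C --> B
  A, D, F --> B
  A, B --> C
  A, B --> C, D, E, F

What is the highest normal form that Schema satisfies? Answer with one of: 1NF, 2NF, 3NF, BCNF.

Candidate keys: {A, B}, {A, C}, {A, D}. Prime attributes: {A, B, C, D}.
Each dependency's left side is a superkey — BCNF holds.

BCNF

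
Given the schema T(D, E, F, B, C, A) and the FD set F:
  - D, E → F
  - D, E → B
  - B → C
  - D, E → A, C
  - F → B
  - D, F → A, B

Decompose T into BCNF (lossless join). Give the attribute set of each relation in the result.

Candidate key of the original relation: {D, E}.
{A, B, C, D, E, F}: {B} determines {B, C} here but is not a superkey — split on B → C, giving {B, C} and {A, B, D, E, F}.
{B, C} is in BCNF.
{A, B, D, E, F}: {F} determines {B, F} here but is not a superkey — split on F → B, giving {B, F} and {A, D, E, F}.
{B, F} is in BCNF.
{A, D, E, F}: {D, F} determines {A, D, F} here but is not a superkey — split on D, F → A, giving {A, D, F} and {D, E, F}.
{A, D, F} is in BCNF.
{D, E, F} is in BCNF.

{A, D, F}; {B, C}; {B, F}; {D, E, F}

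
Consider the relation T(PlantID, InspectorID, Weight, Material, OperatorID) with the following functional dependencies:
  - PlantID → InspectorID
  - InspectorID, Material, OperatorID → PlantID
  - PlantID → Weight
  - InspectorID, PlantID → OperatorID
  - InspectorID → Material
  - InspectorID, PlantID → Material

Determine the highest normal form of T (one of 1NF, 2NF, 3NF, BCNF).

Candidate keys: {InspectorID, OperatorID}, {PlantID}. Prime attributes: {InspectorID, OperatorID, PlantID}.
InspectorID → Material: {InspectorID}⁺ = {InspectorID, Material}, which is not all of the attributes, so the left side is not a superkey — BCNF is violated.
InspectorID → Material determines the non-prime attribute {Material} from a non-superkey — 3NF is violated.
{InspectorID} is a proper subset of the key {InspectorID, OperatorID}, and {InspectorID}⁺ contains the non-prime attribute {Material} — a partial dependency, so 2NF is violated.

1NF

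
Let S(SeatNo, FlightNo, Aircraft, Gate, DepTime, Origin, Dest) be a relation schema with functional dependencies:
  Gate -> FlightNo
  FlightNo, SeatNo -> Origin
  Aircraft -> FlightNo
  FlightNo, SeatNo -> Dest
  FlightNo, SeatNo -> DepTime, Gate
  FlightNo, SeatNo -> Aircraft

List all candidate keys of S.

{Aircraft, SeatNo}, {FlightNo, SeatNo}, {Gate, SeatNo}

Attributes never on any right-hand side: {SeatNo} — every candidate key must contain it.
{Aircraft, SeatNo} is a candidate key since {Aircraft, SeatNo}⁺ = {Aircraft, DepTime, Dest, FlightNo, Gate, Origin, SeatNo} covers every attribute.
{FlightNo, SeatNo} is a candidate key since {FlightNo, SeatNo}⁺ = {Aircraft, DepTime, Dest, FlightNo, Gate, Origin, SeatNo} covers every attribute.
{Gate, SeatNo} is a candidate key since {Gate, SeatNo}⁺ = {Aircraft, DepTime, Dest, FlightNo, Gate, Origin, SeatNo} covers every attribute.
These are minimal and exhaustive — every other superkey contains one of them.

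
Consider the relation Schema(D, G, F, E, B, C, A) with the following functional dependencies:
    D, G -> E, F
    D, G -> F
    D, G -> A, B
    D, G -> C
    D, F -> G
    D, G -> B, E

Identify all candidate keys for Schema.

{D} never appears on the right of any FD, so every key must include it.
{D, F} is a candidate key since {D, F}⁺ = {A, B, C, D, E, F, G} covers every attribute.
{D, G} is a candidate key since {D, G}⁺ = {A, B, C, D, E, F, G} covers every attribute.
Any other superkey properly contains one of these, so there are no further candidate keys.

{D, F}, {D, G}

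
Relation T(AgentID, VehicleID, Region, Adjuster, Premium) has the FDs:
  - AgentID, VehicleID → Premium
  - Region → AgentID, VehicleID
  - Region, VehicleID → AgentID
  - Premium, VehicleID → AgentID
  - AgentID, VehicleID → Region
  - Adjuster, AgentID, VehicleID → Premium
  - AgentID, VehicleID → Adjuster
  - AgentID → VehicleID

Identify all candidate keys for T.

Closure of {AgentID} is {Adjuster, AgentID, Premium, Region, VehicleID}, the whole schema; {AgentID} is a candidate key.
Closure of {Region} is {Adjuster, AgentID, Premium, Region, VehicleID}, the whole schema; {Region} is a candidate key.
Closure of {Premium, VehicleID} is {Adjuster, AgentID, Premium, Region, VehicleID}, the whole schema; {Premium, VehicleID} is a candidate key.
Any other superkey properly contains one of these, so there are no further candidate keys.

{AgentID}, {Premium, VehicleID}, {Region}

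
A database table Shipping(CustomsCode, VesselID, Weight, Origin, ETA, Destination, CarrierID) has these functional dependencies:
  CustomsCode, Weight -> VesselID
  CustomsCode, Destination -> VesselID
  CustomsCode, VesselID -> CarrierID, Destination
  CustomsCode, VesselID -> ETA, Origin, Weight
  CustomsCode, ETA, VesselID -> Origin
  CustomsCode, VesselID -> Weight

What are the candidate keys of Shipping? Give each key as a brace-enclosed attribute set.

{CustomsCode, Destination}, {CustomsCode, VesselID}, {CustomsCode, Weight}

{CustomsCode} never appears on the right of any FD, so every key must include it.
{CustomsCode, Destination}⁺ = {CarrierID, CustomsCode, Destination, ETA, Origin, VesselID, Weight} — all of the relation — so {CustomsCode, Destination} is a candidate key.
{CustomsCode, VesselID}⁺ = {CarrierID, CustomsCode, Destination, ETA, Origin, VesselID, Weight} — all of the relation — so {CustomsCode, VesselID} is a candidate key.
{CustomsCode, Weight}⁺ = {CarrierID, CustomsCode, Destination, ETA, Origin, VesselID, Weight} — all of the relation — so {CustomsCode, Weight} is a candidate key.
Any other superkey properly contains one of these, so there are no further candidate keys.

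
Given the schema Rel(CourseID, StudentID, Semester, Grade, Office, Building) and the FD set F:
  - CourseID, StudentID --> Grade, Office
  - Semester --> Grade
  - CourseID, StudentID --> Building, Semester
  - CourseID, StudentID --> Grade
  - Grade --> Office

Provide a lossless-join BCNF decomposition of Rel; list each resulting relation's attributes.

{Building, CourseID, Semester, StudentID}; {Grade, Office}; {Grade, Semester}

Candidate key of the original relation: {CourseID, StudentID}.
{Building, CourseID, Grade, Office, Semester, StudentID}: {Semester} determines {Grade, Office, Semester} here but is not a superkey — split on Semester --> Grade, Office, giving {Grade, Office, Semester} and {Building, CourseID, Semester, StudentID}.
{Grade, Office, Semester}: {Grade} determines {Grade, Office} here but is not a superkey — split on Grade --> Office, giving {Grade, Office} and {Grade, Semester}.
{Grade, Office} has no BCNF violation.
{Grade, Semester} has no BCNF violation.
{Building, CourseID, Semester, StudentID} has no BCNF violation.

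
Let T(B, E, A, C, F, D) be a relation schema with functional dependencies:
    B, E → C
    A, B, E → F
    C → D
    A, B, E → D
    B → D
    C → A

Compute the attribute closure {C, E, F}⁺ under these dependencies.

{A, C, D, E, F}

Start with {C, E, F}.
C → D applies; add {D} → now {C, D, E, F}.
C → A applies; add {A} → now {A, C, D, E, F}.
No further FD applies.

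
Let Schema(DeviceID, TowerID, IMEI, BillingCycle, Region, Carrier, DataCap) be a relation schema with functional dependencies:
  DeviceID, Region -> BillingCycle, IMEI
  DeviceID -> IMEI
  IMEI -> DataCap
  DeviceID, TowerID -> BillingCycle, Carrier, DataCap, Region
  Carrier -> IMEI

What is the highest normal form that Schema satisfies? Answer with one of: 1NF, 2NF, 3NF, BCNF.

1NF

Candidate key: {DeviceID, TowerID}. Prime attributes: {DeviceID, TowerID}.
DeviceID, Region -> BillingCycle, IMEI: {DeviceID, Region}⁺ = {BillingCycle, DataCap, DeviceID, IMEI, Region}, which is not all of the attributes, so the left side is not a superkey — BCNF is violated.
Because {BillingCycle, IMEI} are non-prime and the left side of DeviceID, Region -> BillingCycle, IMEI is not a superkey, the relation is not in 3NF.
The proper key subset {DeviceID} of {DeviceID, TowerID} determines non-prime {DataCap, IMEI}, so the relation is not even in 2NF.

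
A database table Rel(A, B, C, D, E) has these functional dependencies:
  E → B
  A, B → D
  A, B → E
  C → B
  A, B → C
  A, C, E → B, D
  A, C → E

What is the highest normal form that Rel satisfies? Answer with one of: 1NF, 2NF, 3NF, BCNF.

Candidate keys: {A, B}, {A, C}, {A, E}. Prime attributes: {A, B, C, E}.
E → B breaks BCNF: {E}⁺ = {B, E}, so {E} is not a superkey.
Since {B} ⊆ prime attributes and every other non-superkey FD also has a prime right side, the schema is in 3NF.

3NF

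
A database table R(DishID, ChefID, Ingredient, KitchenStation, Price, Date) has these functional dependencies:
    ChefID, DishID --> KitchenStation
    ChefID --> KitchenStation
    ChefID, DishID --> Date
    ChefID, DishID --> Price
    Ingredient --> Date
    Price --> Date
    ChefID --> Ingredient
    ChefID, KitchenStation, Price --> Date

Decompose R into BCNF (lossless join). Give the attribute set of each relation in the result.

Candidate key of the original relation: {ChefID, DishID}.
{ChefID, Date, DishID, Ingredient, KitchenStation, Price}: {ChefID} determines {ChefID, Date, Ingredient, KitchenStation} here but is not a superkey — split on ChefID --> Date, Ingredient, KitchenStation, giving {ChefID, Date, Ingredient, KitchenStation} and {ChefID, DishID, Price}.
{ChefID, Date, Ingredient, KitchenStation}: {Ingredient} determines {Date, Ingredient} here but is not a superkey — split on Ingredient --> Date, giving {Date, Ingredient} and {ChefID, Ingredient, KitchenStation}.
{Date, Ingredient} has no BCNF violation.
{ChefID, Ingredient, KitchenStation} has no BCNF violation.
{ChefID, DishID, Price} has no BCNF violation.

{ChefID, DishID, Price}; {ChefID, Ingredient, KitchenStation}; {Date, Ingredient}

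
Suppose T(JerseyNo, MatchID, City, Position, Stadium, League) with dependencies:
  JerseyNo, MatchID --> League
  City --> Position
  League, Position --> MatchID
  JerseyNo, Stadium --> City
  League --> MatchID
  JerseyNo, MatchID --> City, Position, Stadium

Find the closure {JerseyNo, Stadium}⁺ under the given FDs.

Start with {JerseyNo, Stadium}.
JerseyNo, Stadium --> City applies; add {City} → now {City, JerseyNo, Stadium}.
City --> Position applies; add {Position} → now {City, JerseyNo, Position, Stadium}.
No further FD applies.

{City, JerseyNo, Position, Stadium}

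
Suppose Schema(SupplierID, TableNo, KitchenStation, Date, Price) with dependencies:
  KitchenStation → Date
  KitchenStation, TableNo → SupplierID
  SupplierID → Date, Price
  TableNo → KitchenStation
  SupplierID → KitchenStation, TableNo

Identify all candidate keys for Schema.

{SupplierID}, {TableNo}

Closure of {SupplierID} is {Date, KitchenStation, Price, SupplierID, TableNo}, the whole schema; {SupplierID} is a candidate key.
Closure of {TableNo} is {Date, KitchenStation, Price, SupplierID, TableNo}, the whole schema; {TableNo} is a candidate key.
These are minimal and exhaustive — every other superkey contains one of them.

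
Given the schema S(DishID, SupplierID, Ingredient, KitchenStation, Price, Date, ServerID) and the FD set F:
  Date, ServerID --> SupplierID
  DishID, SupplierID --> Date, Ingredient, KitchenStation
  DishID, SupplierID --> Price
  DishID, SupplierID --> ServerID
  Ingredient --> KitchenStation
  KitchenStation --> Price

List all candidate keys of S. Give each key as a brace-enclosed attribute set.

No FD produces {DishID}, so it must be in every candidate key.
{DishID, SupplierID} is a candidate key since {DishID, SupplierID}⁺ = {Date, DishID, Ingredient, KitchenStation, Price, ServerID, SupplierID} covers every attribute.
{Date, DishID, ServerID} is a candidate key since {Date, DishID, ServerID}⁺ = {Date, DishID, Ingredient, KitchenStation, Price, ServerID, SupplierID} covers every attribute.
No proper subset of any of these is a key, and no other minimal superkey exists.

{Date, DishID, ServerID}, {DishID, SupplierID}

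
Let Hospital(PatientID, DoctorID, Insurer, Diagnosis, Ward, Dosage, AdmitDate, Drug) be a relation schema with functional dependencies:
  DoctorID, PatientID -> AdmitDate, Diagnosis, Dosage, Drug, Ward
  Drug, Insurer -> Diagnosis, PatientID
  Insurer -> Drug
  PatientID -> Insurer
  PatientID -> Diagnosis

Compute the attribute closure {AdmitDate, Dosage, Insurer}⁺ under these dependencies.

Start with {AdmitDate, Dosage, Insurer}.
Insurer -> Drug applies; add {Drug} → now {AdmitDate, Dosage, Drug, Insurer}.
Drug, Insurer -> Diagnosis, PatientID applies; add {Diagnosis, PatientID} → now {AdmitDate, Diagnosis, Dosage, Drug, Insurer, PatientID}.
No further FD applies.

{AdmitDate, Diagnosis, Dosage, Drug, Insurer, PatientID}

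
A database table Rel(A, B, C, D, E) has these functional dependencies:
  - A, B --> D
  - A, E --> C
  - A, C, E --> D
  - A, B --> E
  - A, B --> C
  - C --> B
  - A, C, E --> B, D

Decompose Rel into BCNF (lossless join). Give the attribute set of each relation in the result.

{A, C, D, E}; {B, C}

Candidate keys of the original relation: {A, B}, {A, C}, {A, E}.
In {A, B, C, D, E}, {C} is not a superkey ({C}⁺ restricted to this set is {B, C}), so split on C --> B into {B, C} and {A, C, D, E}.
{B, C} is in BCNF.
{A, C, D, E} is in BCNF.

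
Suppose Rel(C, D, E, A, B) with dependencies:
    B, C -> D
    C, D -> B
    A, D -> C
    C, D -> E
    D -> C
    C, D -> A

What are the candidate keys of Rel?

{B, C}, {D}

{D}⁺ = {A, B, C, D, E}, which is every attribute, so {D} is a candidate key.
{B, C}⁺ = {A, B, C, D, E}, which is every attribute, so {B, C} is a candidate key.
These are minimal and exhaustive — every other superkey contains one of them.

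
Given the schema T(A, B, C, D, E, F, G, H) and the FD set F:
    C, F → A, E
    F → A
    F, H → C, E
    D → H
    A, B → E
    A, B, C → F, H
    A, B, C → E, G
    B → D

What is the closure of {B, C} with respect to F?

Start with {B, C}.
B → D applies; add {D} → now {B, C, D}.
D → H applies; add {H} → now {B, C, D, H}.
No further FD applies.

{B, C, D, H}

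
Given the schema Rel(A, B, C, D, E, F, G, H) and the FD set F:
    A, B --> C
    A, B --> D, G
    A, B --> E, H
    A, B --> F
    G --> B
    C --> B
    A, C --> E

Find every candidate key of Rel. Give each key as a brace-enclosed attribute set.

{A, B}, {A, C}, {A, G}

No FD produces {A}, so it must be in every candidate key.
{A, B}⁺ = {A, B, C, D, E, F, G, H}, which is every attribute, so {A, B} is a candidate key.
{A, C}⁺ = {A, B, C, D, E, F, G, H}, which is every attribute, so {A, C} is a candidate key.
{A, G}⁺ = {A, B, C, D, E, F, G, H}, which is every attribute, so {A, G} is a candidate key.
Any other superkey properly contains one of these, so there are no further candidate keys.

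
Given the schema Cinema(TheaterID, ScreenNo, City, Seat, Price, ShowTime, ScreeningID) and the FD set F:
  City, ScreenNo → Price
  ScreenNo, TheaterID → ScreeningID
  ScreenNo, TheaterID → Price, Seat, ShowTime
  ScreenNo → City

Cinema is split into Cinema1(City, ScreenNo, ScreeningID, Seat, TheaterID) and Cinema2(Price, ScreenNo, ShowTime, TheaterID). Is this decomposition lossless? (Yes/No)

Yes

The shared attributes are {ScreenNo, TheaterID} and {ScreenNo, TheaterID}⁺ = {City, Price, ScreenNo, ScreeningID, Seat, ShowTime, TheaterID}.
Since Cinema1 ⊆ {City, Price, ScreenNo, ScreeningID, Seat, ShowTime, TheaterID}, the intersection is a superkey of Cinema1; the decomposition is lossless.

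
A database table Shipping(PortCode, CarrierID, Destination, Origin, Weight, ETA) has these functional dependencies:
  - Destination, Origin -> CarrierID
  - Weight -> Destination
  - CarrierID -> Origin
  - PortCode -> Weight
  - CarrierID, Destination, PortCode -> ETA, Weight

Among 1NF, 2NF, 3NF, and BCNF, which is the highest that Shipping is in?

1NF

Candidate keys: {CarrierID, PortCode}, {Origin, PortCode}. Prime attributes: {CarrierID, Origin, PortCode}.
Destination, Origin -> CarrierID: {Destination, Origin}⁺ = {CarrierID, Destination, Origin}, which is not all of the attributes, so the left side is not a superkey — BCNF is violated.
Weight -> Destination determines the non-prime attribute {Destination} from a non-superkey — 3NF is violated.
{PortCode} is a proper subset of the key {CarrierID, PortCode}, and {PortCode}⁺ contains the non-prime attributes {Destination, Weight} — a partial dependency, so 2NF is violated.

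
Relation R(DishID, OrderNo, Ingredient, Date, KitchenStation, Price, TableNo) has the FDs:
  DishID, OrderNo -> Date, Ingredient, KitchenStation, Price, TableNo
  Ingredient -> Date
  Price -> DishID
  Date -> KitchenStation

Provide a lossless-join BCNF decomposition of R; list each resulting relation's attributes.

Candidate keys of the original relation: {DishID, OrderNo}, {OrderNo, Price}.
In {Date, DishID, Ingredient, KitchenStation, OrderNo, Price, TableNo}, {Ingredient} is not a superkey ({Ingredient}⁺ restricted to this set is {Date, Ingredient, KitchenStation}), so split on Ingredient -> Date, KitchenStation into {Date, Ingredient, KitchenStation} and {DishID, Ingredient, OrderNo, Price, TableNo}.
In {Date, Ingredient, KitchenStation}, {Date} is not a superkey ({Date}⁺ restricted to this set is {Date, KitchenStation}), so split on Date -> KitchenStation into {Date, KitchenStation} and {Date, Ingredient}.
{Date, KitchenStation} is in BCNF.
{Date, Ingredient} is in BCNF.
In {DishID, Ingredient, OrderNo, Price, TableNo}, {Price} is not a superkey ({Price}⁺ restricted to this set is {DishID, Price}), so split on Price -> DishID into {DishID, Price} and {Ingredient, OrderNo, Price, TableNo}.
{DishID, Price} is in BCNF.
{Ingredient, OrderNo, Price, TableNo} is in BCNF.

{Date, Ingredient}; {Date, KitchenStation}; {DishID, Price}; {Ingredient, OrderNo, Price, TableNo}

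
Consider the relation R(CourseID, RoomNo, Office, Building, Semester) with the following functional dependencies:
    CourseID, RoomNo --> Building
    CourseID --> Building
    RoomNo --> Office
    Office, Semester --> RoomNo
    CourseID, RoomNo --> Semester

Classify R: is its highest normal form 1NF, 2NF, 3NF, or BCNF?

1NF

Candidate keys: {CourseID, Office, Semester}, {CourseID, RoomNo}. Prime attributes: {CourseID, Office, RoomNo, Semester}.
For CourseID --> Building we have {CourseID}⁺ = {Building, CourseID}; {CourseID} is not a superkey, so BCNF fails.
Because {Building} is non-prime and the left side of CourseID --> Building is not a superkey, the relation is not in 3NF.
The proper key subset {CourseID} of {CourseID, RoomNo} determines non-prime {Building}, so the relation is not even in 2NF.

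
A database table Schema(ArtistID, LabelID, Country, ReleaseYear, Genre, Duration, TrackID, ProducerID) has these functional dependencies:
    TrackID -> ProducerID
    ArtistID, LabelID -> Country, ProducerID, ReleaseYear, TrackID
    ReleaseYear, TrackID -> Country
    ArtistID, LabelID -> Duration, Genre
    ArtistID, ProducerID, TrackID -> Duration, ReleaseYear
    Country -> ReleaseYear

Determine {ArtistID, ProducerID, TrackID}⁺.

Start with {ArtistID, ProducerID, TrackID}.
ArtistID, ProducerID, TrackID -> Duration, ReleaseYear applies; add {Duration, ReleaseYear} → now {ArtistID, Duration, ProducerID, ReleaseYear, TrackID}.
ReleaseYear, TrackID -> Country applies; add {Country} → now {ArtistID, Country, Duration, ProducerID, ReleaseYear, TrackID}.
No further FD applies.

{ArtistID, Country, Duration, ProducerID, ReleaseYear, TrackID}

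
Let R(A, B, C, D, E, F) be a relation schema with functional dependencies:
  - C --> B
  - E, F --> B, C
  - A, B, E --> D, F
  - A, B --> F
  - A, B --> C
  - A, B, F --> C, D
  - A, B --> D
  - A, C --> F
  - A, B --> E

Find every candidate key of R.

{A, B}, {A, C}, {A, E, F}

Attributes never on any right-hand side: {A} — every candidate key must contain it.
{A, B} is a candidate key since {A, B}⁺ = {A, B, C, D, E, F} covers every attribute.
{A, C} is a candidate key since {A, C}⁺ = {A, B, C, D, E, F} covers every attribute.
{A, E, F} is a candidate key since {A, E, F}⁺ = {A, B, C, D, E, F} covers every attribute.
These are minimal and exhaustive — every other superkey contains one of them.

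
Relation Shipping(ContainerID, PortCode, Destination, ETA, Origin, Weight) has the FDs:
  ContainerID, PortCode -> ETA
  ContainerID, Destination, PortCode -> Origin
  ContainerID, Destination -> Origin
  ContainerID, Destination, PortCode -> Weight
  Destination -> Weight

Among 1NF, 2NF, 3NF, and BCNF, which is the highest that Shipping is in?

1NF

Candidate key: {ContainerID, Destination, PortCode}. Prime attributes: {ContainerID, Destination, PortCode}.
For ContainerID, PortCode -> ETA we have {ContainerID, PortCode}⁺ = {ContainerID, ETA, PortCode}; {ContainerID, PortCode} is not a superkey, so BCNF fails.
ContainerID, PortCode -> ETA has non-prime {ETA} on the right and a non-superkey on the left, so 3NF fails.
The proper key subset {Destination} of {ContainerID, Destination, PortCode} determines non-prime {Weight}, so the relation is not even in 2NF.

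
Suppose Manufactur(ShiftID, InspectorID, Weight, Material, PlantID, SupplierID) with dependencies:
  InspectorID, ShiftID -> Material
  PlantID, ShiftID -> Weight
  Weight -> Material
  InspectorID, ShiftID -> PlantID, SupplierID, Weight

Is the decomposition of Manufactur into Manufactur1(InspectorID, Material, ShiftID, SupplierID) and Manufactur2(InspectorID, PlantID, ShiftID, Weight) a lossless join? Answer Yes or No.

Manufactur1 ∩ Manufactur2 = {InspectorID, ShiftID}; its closure under F is {InspectorID, Material, PlantID, ShiftID, SupplierID, Weight}.
This includes all of Manufactur1, so the common attributes are a superkey of Manufactur1 — the join is lossless.

Yes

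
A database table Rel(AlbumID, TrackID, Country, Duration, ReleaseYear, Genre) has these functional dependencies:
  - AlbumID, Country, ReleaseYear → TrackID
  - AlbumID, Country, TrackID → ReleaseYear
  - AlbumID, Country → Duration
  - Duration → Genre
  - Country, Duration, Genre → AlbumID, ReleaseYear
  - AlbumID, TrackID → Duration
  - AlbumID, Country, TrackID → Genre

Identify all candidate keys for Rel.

{AlbumID, Country}, {Country, Duration}

{Country} never appears on the right of any FD, so every key must include it.
{AlbumID, Country}⁺ = {AlbumID, Country, Duration, Genre, ReleaseYear, TrackID} — all of the relation — so {AlbumID, Country} is a candidate key.
{Country, Duration}⁺ = {AlbumID, Country, Duration, Genre, ReleaseYear, TrackID} — all of the relation — so {Country, Duration} is a candidate key.
Any other superkey properly contains one of these, so there are no further candidate keys.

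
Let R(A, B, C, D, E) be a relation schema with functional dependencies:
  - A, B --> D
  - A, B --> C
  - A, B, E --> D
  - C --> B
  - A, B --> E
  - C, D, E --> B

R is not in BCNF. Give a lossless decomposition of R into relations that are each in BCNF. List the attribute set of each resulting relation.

{A, C, D, E}; {B, C}

Candidate keys of the original relation: {A, B}, {A, C}.
Within {A, B, C, D, E}: {C}⁺ ∩ {A, B, C, D, E} = {B, C}, not the whole set, so C --> B violates BCNF; decompose into {B, C} and {A, C, D, E}.
{B, C} is in BCNF.
{A, C, D, E} is in BCNF.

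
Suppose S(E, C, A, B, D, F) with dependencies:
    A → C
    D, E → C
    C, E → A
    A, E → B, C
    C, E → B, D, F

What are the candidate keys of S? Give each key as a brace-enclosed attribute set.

{A, E}, {C, E}, {D, E}

{E} never appears on the right of any FD, so every key must include it.
{A, E} is a candidate key since {A, E}⁺ = {A, B, C, D, E, F} covers every attribute.
{C, E} is a candidate key since {C, E}⁺ = {A, B, C, D, E, F} covers every attribute.
{D, E} is a candidate key since {D, E}⁺ = {A, B, C, D, E, F} covers every attribute.
No proper subset of any of these is a key, and no other minimal superkey exists.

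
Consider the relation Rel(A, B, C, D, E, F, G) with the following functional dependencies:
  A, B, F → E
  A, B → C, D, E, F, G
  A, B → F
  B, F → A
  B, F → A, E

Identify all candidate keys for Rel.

{A, B}, {B, F}

{B} never appears on the right of any FD, so every key must include it.
{A, B} is a candidate key since {A, B}⁺ = {A, B, C, D, E, F, G} covers every attribute.
{B, F} is a candidate key since {B, F}⁺ = {A, B, C, D, E, F, G} covers every attribute.
No proper subset of any of these is a key, and no other minimal superkey exists.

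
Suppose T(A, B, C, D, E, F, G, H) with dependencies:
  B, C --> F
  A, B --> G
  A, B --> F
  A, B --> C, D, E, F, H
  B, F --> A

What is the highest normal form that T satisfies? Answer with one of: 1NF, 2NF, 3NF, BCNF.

Candidate keys: {A, B}, {B, C}, {B, F}. Prime attributes: {A, B, C, F}.
Each dependency's left side is a superkey — BCNF holds.

BCNF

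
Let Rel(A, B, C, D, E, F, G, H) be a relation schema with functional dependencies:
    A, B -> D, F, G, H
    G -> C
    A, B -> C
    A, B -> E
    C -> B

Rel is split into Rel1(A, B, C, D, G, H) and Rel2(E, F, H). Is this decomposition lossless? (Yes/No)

Rel1 ∩ Rel2 = {H}; its closure under F is {H}.
The closure covers neither Rel1 nor Rel2 entirely; the join is not lossless.

No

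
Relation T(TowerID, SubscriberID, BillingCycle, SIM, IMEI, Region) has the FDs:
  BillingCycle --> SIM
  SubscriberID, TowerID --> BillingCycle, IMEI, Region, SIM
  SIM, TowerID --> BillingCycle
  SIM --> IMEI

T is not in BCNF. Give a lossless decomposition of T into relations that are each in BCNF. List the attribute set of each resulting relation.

{BillingCycle, Region, SubscriberID, TowerID}; {BillingCycle, SIM}; {IMEI, SIM}

Candidate key of the original relation: {SubscriberID, TowerID}.
{BillingCycle, IMEI, Region, SIM, SubscriberID, TowerID}: {BillingCycle} determines {BillingCycle, IMEI, SIM} here but is not a superkey — split on BillingCycle --> IMEI, SIM, giving {BillingCycle, IMEI, SIM} and {BillingCycle, Region, SubscriberID, TowerID}.
{BillingCycle, IMEI, SIM}: {SIM} determines {IMEI, SIM} here but is not a superkey — split on SIM --> IMEI, giving {IMEI, SIM} and {BillingCycle, SIM}.
{IMEI, SIM} has no BCNF violation.
{BillingCycle, SIM} has no BCNF violation.
{BillingCycle, Region, SubscriberID, TowerID} has no BCNF violation.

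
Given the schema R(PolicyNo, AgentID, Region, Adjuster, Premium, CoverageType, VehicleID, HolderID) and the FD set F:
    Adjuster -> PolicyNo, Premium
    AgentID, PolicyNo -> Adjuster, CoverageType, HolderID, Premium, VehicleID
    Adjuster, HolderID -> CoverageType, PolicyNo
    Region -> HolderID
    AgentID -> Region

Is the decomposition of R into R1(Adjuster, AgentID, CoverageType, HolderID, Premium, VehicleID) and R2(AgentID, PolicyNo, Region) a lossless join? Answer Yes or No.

R1 ∩ R2 = {AgentID}; its closure under F is {AgentID, HolderID, Region}.
Neither R1 nor R2 is contained in that closure, so the decomposition is lossy.

No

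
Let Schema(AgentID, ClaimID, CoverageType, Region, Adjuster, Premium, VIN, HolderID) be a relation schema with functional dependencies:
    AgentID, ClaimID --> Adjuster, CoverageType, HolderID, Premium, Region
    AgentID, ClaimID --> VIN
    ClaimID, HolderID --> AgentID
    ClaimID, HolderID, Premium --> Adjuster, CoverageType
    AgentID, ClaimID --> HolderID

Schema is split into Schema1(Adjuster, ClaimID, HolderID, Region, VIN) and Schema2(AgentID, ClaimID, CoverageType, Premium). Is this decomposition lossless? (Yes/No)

The shared attributes are {ClaimID} and {ClaimID}⁺ = {ClaimID}.
The closure covers neither Schema1 nor Schema2 entirely; the join is not lossless.

No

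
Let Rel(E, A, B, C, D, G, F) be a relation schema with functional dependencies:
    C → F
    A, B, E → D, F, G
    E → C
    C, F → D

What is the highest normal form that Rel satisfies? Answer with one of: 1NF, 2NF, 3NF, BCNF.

Candidate key: {A, B, E}. Prime attributes: {A, B, E}.
C → F: {C}⁺ = {C, D, F}, which is not all of the attributes, so the left side is not a superkey — BCNF is violated.
Because {F} is non-prime and the left side of C → F is not a superkey, the relation is not in 3NF.
The proper key subset {E} of {A, B, E} determines non-prime {C, D, F}, so the relation is not even in 2NF.

1NF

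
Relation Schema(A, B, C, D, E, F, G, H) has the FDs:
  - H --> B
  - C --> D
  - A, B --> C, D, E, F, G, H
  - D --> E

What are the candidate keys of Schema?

{A} never appears on the right of any FD, so every key must include it.
Closure of {A, B} is {A, B, C, D, E, F, G, H}, the whole schema; {A, B} is a candidate key.
Closure of {A, H} is {A, B, C, D, E, F, G, H}, the whole schema; {A, H} is a candidate key.
No proper subset of any of these is a key, and no other minimal superkey exists.

{A, B}, {A, H}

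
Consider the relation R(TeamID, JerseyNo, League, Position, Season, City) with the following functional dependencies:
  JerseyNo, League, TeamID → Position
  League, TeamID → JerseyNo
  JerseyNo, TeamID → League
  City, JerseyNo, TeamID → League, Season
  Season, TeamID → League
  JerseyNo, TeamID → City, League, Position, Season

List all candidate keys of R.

{JerseyNo, TeamID}, {League, TeamID}, {Season, TeamID}

{TeamID} never appears on the right of any FD, so every key must include it.
{JerseyNo, TeamID}⁺ = {City, JerseyNo, League, Position, Season, TeamID} — all of the relation — so {JerseyNo, TeamID} is a candidate key.
{League, TeamID}⁺ = {City, JerseyNo, League, Position, Season, TeamID} — all of the relation — so {League, TeamID} is a candidate key.
{Season, TeamID}⁺ = {City, JerseyNo, League, Position, Season, TeamID} — all of the relation — so {Season, TeamID} is a candidate key.
Any other superkey properly contains one of these, so there are no further candidate keys.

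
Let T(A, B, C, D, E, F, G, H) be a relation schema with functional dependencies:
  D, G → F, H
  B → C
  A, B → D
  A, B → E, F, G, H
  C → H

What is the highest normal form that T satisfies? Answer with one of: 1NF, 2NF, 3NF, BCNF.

1NF

Candidate key: {A, B}. Prime attributes: {A, B}.
For D, G → F, H we have {D, G}⁺ = {D, F, G, H}; {D, G} is not a superkey, so BCNF fails.
D, G → F, H has non-prime {F, H} on the right and a non-superkey on the left, so 3NF fails.
{B} is a proper subset of the key {A, B}, and {B}⁺ contains the non-prime attributes {C, H} — a partial dependency, so 2NF is violated.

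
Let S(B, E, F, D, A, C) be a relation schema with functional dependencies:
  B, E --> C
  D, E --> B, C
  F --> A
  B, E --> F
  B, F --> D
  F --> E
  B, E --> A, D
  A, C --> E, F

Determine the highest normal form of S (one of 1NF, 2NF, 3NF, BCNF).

Candidate keys: {A, B, C}, {A, C, D}, {B, E}, {B, F}, {D, E}, {D, F}. Prime attributes: {A, B, C, D, E, F}.
F --> A breaks BCNF: {F}⁺ = {A, E, F}, so {F} is not a superkey.
Its right-hand attributes {A} are all prime, as are those of every other non-superkey FD — the relation is in 3NF.

3NF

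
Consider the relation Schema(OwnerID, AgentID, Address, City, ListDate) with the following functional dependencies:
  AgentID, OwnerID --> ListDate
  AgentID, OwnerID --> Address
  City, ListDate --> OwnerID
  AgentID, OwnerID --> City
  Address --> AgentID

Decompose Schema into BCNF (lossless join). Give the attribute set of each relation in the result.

Candidate keys of the original relation: {Address, City, ListDate}, {Address, OwnerID}, {AgentID, City, ListDate}, {AgentID, OwnerID}.
Within {Address, AgentID, City, ListDate, OwnerID}: {City, ListDate}⁺ ∩ {Address, AgentID, City, ListDate, OwnerID} = {City, ListDate, OwnerID}, not the whole set, so City, ListDate --> OwnerID violates BCNF; decompose into {City, ListDate, OwnerID} and {Address, AgentID, City, ListDate}.
{City, ListDate, OwnerID} is in BCNF.
Within {Address, AgentID, City, ListDate}: {Address}⁺ ∩ {Address, AgentID, City, ListDate} = {Address, AgentID}, not the whole set, so Address --> AgentID violates BCNF; decompose into {Address, AgentID} and {Address, City, ListDate}.
{Address, AgentID} is in BCNF.
{Address, City, ListDate} is in BCNF.

{Address, AgentID}; {Address, City, ListDate}; {City, ListDate, OwnerID}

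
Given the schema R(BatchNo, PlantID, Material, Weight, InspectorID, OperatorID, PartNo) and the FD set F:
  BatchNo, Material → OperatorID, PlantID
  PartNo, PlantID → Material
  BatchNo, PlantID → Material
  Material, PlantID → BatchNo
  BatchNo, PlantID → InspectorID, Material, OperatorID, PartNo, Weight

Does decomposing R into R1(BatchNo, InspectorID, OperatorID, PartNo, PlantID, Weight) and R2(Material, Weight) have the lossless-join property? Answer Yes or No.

No

R1 ∩ R2 = {Weight}; its closure under F is {Weight}.
Neither R1 nor R2 is contained in that closure, so the decomposition is lossy.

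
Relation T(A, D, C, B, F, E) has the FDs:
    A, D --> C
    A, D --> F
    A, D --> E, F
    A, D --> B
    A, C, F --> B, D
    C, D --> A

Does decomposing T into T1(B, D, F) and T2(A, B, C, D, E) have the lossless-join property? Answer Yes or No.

T1 ∩ T2 = {B, D}; its closure under F is {B, D}.
T1 ⊄ {B, D} and T2 ⊄ {B, D}, so the split is lossy.

No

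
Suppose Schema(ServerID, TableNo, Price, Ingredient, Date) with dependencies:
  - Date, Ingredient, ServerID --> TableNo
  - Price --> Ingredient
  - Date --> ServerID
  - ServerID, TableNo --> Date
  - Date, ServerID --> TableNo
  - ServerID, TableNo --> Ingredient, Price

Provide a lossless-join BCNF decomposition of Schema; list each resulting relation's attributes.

{Date, Price, ServerID, TableNo}; {Ingredient, Price}

Candidate keys of the original relation: {Date}, {ServerID, TableNo}.
Within {Date, Ingredient, Price, ServerID, TableNo}: {Price}⁺ ∩ {Date, Ingredient, Price, ServerID, TableNo} = {Ingredient, Price}, not the whole set, so Price --> Ingredient violates BCNF; decompose into {Ingredient, Price} and {Date, Price, ServerID, TableNo}.
{Ingredient, Price} has no BCNF violation.
{Date, Price, ServerID, TableNo} has no BCNF violation.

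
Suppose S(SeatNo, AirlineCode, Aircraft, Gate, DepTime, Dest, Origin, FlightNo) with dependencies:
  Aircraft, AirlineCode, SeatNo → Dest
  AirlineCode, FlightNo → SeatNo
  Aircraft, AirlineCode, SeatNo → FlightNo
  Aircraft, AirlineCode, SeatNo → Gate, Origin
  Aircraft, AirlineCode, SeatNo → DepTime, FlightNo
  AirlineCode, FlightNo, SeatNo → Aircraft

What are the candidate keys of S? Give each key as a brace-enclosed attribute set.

Attributes never on any right-hand side: {AirlineCode} — every candidate key must contain it.
{AirlineCode, FlightNo} is a candidate key since {AirlineCode, FlightNo}⁺ = {Aircraft, AirlineCode, DepTime, Dest, FlightNo, Gate, Origin, SeatNo} covers every attribute.
{Aircraft, AirlineCode, SeatNo} is a candidate key since {Aircraft, AirlineCode, SeatNo}⁺ = {Aircraft, AirlineCode, DepTime, Dest, FlightNo, Gate, Origin, SeatNo} covers every attribute.
These are minimal and exhaustive — every other superkey contains one of them.

{Aircraft, AirlineCode, SeatNo}, {AirlineCode, FlightNo}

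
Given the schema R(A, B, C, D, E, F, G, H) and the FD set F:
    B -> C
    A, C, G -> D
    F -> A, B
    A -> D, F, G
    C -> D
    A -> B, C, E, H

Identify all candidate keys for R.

{A}, {F}

{A} is a candidate key since {A}⁺ = {A, B, C, D, E, F, G, H} covers every attribute.
{F} is a candidate key since {F}⁺ = {A, B, C, D, E, F, G, H} covers every attribute.
Any other superkey properly contains one of these, so there are no further candidate keys.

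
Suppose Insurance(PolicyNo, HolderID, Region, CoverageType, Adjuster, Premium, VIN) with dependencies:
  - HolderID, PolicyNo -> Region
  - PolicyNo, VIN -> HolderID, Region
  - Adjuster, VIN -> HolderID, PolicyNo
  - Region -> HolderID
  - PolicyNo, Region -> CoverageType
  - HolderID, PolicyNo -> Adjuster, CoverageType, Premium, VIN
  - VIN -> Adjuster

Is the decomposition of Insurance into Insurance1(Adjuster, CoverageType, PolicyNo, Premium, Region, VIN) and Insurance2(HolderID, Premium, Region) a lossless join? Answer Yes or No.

Yes

Common attributes: {Premium, Region}; their closure is {HolderID, Premium, Region}.
This includes all of Insurance2, so the common attributes are a superkey of Insurance2 — the join is lossless.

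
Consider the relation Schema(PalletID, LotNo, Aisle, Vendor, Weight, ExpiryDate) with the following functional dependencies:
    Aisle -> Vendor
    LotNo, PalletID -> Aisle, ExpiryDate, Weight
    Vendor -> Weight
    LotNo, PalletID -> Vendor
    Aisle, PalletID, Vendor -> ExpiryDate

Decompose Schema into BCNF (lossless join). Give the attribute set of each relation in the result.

{Aisle, ExpiryDate, PalletID}; {Aisle, LotNo, PalletID}; {Aisle, Vendor}; {Vendor, Weight}

Candidate key of the original relation: {LotNo, PalletID}.
Within {Aisle, ExpiryDate, LotNo, PalletID, Vendor, Weight}: {Aisle}⁺ ∩ {Aisle, ExpiryDate, LotNo, PalletID, Vendor, Weight} = {Aisle, Vendor, Weight}, not the whole set, so Aisle -> Vendor, Weight violates BCNF; decompose into {Aisle, Vendor, Weight} and {Aisle, ExpiryDate, LotNo, PalletID}.
Within {Aisle, Vendor, Weight}: {Vendor}⁺ ∩ {Aisle, Vendor, Weight} = {Vendor, Weight}, not the whole set, so Vendor -> Weight violates BCNF; decompose into {Vendor, Weight} and {Aisle, Vendor}.
{Vendor, Weight}: every determinant is a superkey — BCNF.
{Aisle, Vendor}: every determinant is a superkey — BCNF.
Within {Aisle, ExpiryDate, LotNo, PalletID}: {Aisle, PalletID}⁺ ∩ {Aisle, ExpiryDate, LotNo, PalletID} = {Aisle, ExpiryDate, PalletID}, not the whole set, so Aisle, PalletID -> ExpiryDate violates BCNF; decompose into {Aisle, ExpiryDate, PalletID} and {Aisle, LotNo, PalletID}.
{Aisle, ExpiryDate, PalletID}: every determinant is a superkey — BCNF.
{Aisle, LotNo, PalletID}: every determinant is a superkey — BCNF.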